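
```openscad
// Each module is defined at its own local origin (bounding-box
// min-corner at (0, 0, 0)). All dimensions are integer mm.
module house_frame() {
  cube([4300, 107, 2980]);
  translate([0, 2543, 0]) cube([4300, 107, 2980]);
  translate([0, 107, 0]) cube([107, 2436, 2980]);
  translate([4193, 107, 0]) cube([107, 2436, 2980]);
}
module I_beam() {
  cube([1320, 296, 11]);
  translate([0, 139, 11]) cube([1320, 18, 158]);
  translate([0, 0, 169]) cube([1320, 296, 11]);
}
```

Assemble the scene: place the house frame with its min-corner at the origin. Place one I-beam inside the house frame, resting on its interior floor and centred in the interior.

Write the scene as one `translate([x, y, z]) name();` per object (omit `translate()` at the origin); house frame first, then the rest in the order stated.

house_frame();
translate([1490, 1177, 0]) I_beam();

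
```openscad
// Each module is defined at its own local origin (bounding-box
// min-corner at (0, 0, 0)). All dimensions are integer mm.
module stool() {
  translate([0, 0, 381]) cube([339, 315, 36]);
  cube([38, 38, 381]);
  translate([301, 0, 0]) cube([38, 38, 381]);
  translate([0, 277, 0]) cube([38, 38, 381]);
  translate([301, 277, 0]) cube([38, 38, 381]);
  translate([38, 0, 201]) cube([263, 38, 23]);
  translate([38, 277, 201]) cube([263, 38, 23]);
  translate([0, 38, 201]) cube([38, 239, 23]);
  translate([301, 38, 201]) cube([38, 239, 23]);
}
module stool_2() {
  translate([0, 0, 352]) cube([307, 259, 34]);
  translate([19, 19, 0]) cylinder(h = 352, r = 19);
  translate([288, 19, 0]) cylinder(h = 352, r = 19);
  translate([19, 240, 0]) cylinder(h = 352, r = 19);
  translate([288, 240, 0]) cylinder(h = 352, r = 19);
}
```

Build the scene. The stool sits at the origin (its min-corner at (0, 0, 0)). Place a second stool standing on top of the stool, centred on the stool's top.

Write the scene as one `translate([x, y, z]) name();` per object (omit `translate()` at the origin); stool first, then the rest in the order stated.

stool();
translate([16, 28, 417]) stool_2();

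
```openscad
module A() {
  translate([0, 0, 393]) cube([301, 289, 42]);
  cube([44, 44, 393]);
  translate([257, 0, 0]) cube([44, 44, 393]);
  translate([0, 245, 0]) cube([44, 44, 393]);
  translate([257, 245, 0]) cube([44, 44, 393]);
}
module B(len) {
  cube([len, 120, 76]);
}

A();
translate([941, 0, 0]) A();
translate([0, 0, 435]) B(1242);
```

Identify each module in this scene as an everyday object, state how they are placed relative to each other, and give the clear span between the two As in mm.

Second stool starts at x = 941; first ends at x = 301; clear span = 941 − 301 = 640 mm.

A is a stool. B is a beam. A beam spans the tops of two stools. The clear span between the two stools is 640 mm.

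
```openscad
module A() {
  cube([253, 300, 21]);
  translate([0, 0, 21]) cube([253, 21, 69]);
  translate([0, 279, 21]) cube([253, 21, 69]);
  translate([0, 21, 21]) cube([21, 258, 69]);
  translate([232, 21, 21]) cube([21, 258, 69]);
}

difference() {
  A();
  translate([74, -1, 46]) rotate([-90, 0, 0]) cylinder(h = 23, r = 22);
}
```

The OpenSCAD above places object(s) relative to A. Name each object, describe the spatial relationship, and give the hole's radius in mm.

A is an open box. The open box has a circular hole through its front wall. The hole's radius is 22 mm.

The subtracted cylinder has r = 22 mm.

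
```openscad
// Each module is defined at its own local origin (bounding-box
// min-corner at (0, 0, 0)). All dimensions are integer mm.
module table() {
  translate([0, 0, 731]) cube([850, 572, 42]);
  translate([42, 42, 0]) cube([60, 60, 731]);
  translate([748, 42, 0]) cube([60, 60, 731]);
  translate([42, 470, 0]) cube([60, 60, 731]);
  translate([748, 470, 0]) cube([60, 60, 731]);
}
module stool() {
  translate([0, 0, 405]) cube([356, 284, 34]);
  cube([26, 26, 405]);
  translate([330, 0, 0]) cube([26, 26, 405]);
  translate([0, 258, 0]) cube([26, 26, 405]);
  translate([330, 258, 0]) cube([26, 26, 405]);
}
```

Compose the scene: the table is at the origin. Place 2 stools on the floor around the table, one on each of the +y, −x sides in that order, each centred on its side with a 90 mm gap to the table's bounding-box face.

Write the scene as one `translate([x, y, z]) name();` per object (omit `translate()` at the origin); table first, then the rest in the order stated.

table();
translate([247, 662, 0]) stool();
translate([-446, 144, 0]) stool();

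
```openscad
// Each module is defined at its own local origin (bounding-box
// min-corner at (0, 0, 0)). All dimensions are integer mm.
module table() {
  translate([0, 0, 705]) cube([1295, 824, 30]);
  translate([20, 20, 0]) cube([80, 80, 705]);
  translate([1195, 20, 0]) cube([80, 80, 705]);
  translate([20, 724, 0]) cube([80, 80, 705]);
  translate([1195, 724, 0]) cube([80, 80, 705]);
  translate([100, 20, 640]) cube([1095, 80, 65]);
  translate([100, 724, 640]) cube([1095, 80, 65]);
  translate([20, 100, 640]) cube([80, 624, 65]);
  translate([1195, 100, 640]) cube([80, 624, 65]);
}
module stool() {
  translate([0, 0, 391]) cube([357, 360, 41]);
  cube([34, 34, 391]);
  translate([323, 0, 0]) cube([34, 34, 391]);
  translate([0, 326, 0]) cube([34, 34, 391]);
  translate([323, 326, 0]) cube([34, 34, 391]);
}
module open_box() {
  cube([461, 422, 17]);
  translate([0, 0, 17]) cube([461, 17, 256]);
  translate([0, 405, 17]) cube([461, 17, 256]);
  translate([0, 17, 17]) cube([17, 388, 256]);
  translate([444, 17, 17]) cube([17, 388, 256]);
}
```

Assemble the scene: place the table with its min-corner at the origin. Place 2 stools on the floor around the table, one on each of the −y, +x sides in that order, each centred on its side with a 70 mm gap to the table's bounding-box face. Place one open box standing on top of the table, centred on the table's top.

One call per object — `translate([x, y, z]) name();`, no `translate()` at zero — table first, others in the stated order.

table();
translate([469, -430, 0]) stool();
translate([1365, 232, 0]) stool();
translate([417, 201, 735]) open_box();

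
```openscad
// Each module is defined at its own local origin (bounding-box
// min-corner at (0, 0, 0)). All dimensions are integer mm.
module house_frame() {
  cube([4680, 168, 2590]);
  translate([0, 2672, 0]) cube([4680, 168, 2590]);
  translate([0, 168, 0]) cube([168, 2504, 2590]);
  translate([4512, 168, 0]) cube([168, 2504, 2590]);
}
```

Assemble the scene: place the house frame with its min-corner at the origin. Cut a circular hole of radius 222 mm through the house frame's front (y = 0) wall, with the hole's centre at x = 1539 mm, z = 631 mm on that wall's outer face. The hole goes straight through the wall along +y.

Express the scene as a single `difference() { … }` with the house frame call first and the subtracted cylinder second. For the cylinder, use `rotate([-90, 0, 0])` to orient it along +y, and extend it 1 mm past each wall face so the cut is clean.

difference() {
  house_frame();
  translate([1539, -1, 631]) rotate([-90, 0, 0]) cylinder(h = 170, r = 222);
}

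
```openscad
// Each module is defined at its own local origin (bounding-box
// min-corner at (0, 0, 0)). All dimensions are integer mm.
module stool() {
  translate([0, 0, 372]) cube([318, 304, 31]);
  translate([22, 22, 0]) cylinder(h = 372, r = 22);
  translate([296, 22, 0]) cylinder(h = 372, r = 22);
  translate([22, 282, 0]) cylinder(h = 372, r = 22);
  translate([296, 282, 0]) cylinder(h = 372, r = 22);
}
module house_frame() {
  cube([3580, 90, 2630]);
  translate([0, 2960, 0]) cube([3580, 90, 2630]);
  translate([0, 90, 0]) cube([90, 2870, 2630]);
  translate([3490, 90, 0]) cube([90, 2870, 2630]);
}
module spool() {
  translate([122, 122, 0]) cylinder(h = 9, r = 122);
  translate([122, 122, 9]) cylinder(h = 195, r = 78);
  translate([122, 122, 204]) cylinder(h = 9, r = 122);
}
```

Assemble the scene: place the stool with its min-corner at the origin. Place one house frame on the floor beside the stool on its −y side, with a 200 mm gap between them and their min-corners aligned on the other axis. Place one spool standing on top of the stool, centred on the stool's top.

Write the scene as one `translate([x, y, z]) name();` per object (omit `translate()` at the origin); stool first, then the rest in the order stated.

stool();
translate([0, -3250, 0]) house_frame();
translate([37, 30, 403]) spool();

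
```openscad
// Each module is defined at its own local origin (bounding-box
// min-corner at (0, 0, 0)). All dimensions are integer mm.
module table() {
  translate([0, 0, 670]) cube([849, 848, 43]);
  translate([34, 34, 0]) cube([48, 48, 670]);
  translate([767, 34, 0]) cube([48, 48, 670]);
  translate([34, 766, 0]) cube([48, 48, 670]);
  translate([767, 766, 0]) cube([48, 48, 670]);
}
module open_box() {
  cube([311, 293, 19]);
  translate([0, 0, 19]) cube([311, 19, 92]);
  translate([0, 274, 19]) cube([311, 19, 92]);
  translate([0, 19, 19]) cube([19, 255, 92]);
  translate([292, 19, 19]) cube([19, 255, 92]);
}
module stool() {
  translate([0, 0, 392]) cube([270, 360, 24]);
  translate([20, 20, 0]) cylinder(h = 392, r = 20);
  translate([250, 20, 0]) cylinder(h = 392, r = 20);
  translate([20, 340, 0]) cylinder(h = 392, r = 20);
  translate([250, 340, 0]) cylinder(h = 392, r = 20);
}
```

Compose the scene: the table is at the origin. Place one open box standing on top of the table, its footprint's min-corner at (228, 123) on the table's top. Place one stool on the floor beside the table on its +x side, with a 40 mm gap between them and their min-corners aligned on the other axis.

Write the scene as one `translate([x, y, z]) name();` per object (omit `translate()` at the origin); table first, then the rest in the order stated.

table();
translate([228, 123, 713]) open_box();
translate([889, 0, 0]) stool();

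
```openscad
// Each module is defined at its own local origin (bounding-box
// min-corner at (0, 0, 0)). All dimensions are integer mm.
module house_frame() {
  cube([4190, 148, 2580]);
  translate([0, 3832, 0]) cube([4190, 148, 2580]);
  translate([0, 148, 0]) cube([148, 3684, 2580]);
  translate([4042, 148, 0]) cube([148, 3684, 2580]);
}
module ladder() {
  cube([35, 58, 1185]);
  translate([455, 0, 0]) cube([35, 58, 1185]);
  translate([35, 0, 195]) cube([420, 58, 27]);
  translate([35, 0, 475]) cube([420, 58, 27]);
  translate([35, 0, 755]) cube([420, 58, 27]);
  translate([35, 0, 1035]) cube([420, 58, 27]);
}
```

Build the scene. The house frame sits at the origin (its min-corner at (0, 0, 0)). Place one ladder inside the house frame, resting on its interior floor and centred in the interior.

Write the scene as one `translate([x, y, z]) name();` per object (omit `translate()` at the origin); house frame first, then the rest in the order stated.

house_frame();
translate([1850, 1961, 0]) ladder();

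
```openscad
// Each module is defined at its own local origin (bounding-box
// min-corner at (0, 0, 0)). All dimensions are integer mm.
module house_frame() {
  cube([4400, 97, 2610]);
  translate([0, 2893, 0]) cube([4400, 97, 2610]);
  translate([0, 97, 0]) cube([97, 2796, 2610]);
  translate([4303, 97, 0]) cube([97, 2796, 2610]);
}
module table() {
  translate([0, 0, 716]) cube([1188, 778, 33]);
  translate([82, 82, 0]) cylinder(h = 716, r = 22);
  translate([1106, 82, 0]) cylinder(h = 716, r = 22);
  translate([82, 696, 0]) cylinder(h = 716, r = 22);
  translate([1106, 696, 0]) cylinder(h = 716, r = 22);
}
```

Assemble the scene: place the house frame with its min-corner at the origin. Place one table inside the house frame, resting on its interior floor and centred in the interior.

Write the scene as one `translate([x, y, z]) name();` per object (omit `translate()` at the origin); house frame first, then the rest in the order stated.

house_frame();
translate([1606, 1106, 0]) table();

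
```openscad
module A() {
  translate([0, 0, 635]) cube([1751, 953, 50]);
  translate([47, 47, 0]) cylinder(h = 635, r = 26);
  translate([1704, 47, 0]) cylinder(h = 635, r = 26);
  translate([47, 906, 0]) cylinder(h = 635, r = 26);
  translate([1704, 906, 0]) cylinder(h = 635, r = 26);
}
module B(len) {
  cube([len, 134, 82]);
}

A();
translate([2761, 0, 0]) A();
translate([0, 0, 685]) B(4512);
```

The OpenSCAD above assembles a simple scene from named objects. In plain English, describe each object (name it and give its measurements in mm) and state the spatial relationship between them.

A is a table with a 1751×953 mm rectangular top, 50 mm thick, top surface at z = 685 mm, supported by four round legs of 52 mm diameter, each leg's bounding box inset 21 mm from the nearest pair of top edges, running from the floor.

B is a rectangular beam 4512 mm long (x), 134 mm deep (y), 82 mm thick (z).

The beam spans the tops of two tables placed 1010 mm apart, resting at z = 685 mm.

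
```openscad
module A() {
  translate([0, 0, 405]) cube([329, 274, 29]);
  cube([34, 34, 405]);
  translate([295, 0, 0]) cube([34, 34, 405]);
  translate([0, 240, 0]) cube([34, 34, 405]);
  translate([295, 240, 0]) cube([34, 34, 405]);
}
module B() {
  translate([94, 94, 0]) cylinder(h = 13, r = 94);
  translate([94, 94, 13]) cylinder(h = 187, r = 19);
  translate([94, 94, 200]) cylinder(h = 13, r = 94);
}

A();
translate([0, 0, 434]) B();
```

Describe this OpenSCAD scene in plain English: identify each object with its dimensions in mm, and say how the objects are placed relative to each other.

A is a four-legged stool. The seat is a 329×274×29 mm slab whose top surface is at z = 434 mm; four square legs, each 34×34 mm in cross-section, run from the floor (z = 0) to the underside of the seat, each flush with a corner of the seat.

B is a spool: two coaxial disc flanges of radius 94 mm and thickness 13 mm, joined by a core cylinder of radius 19 mm and height 187 mm. The lower flange rests on z = 0 and the three cylinders share a vertical axis.

The spool is on top of the stool.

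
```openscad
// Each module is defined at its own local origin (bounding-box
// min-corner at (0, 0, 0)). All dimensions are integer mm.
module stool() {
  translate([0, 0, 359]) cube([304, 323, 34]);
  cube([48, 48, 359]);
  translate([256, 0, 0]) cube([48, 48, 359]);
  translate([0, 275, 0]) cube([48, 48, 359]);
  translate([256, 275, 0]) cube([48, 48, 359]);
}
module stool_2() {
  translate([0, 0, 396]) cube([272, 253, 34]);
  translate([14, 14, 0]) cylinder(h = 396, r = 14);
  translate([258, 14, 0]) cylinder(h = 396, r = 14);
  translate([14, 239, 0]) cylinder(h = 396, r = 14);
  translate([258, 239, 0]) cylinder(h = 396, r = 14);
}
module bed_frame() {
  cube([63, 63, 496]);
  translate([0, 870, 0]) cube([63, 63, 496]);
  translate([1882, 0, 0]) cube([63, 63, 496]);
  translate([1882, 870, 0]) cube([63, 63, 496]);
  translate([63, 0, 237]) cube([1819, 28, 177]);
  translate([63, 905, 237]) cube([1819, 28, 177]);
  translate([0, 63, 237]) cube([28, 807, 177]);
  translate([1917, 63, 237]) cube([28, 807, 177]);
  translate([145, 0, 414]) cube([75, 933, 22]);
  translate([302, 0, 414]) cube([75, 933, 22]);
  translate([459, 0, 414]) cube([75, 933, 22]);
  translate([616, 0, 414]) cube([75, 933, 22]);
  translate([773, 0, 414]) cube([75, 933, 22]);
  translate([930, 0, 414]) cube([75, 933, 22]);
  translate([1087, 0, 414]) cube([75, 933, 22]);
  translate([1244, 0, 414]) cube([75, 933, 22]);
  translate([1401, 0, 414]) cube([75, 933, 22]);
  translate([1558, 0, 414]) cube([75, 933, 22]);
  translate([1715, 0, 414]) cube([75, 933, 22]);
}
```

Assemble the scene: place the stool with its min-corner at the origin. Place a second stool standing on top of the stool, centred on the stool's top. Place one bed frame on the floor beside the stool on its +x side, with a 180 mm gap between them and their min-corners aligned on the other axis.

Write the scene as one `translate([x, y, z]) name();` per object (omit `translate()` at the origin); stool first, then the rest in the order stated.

stool();
translate([16, 35, 393]) stool_2();
translate([484, 0, 0]) bed_frame();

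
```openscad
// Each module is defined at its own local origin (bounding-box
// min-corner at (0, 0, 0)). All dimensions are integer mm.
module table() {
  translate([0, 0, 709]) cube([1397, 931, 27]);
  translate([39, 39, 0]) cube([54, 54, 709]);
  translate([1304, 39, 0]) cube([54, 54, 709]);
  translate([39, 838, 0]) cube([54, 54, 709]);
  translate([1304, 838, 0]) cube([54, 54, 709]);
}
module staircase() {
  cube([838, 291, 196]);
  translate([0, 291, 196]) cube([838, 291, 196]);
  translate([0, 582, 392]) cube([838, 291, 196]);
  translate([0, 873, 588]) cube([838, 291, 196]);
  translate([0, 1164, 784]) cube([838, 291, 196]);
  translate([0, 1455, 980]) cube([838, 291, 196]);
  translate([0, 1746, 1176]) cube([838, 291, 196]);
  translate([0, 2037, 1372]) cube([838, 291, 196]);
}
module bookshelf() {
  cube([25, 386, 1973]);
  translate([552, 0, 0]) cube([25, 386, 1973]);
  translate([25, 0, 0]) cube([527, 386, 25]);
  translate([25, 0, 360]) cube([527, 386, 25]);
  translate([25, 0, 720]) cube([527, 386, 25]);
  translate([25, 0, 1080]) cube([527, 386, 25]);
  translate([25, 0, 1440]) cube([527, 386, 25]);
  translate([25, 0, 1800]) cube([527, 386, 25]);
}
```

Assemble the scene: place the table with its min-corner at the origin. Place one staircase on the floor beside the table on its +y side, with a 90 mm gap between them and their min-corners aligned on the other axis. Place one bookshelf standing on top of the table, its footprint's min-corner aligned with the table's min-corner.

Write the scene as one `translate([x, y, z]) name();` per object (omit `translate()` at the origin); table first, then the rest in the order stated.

table();
translate([0, 1021, 0]) staircase();
translate([0, 0, 736]) bookshelf();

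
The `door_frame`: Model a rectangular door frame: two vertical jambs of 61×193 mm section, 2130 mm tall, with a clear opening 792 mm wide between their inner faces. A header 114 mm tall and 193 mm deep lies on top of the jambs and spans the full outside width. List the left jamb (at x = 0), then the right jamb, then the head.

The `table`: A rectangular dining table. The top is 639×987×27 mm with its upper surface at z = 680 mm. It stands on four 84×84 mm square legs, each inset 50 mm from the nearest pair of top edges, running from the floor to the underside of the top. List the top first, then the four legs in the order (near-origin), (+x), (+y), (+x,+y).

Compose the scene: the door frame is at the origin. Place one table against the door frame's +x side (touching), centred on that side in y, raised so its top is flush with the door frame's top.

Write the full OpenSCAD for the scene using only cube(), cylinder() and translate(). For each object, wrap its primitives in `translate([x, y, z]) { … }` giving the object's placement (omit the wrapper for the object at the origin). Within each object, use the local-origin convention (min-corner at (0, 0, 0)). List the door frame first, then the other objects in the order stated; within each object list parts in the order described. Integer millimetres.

cube([61, 193, 2130]);
translate([853, 0, 0]) cube([61, 193, 2130]);
translate([0, 0, 2130]) cube([914, 193, 114]);
translate([914, -397, 1564]) {
  translate([0, 0, 653]) cube([639, 987, 27]);
  translate([50, 50, 0]) cube([84, 84, 653]);
  translate([505, 50, 0]) cube([84, 84, 653]);
  translate([50, 853, 0]) cube([84, 84, 653]);
  translate([505, 853, 0]) cube([84, 84, 653]);
}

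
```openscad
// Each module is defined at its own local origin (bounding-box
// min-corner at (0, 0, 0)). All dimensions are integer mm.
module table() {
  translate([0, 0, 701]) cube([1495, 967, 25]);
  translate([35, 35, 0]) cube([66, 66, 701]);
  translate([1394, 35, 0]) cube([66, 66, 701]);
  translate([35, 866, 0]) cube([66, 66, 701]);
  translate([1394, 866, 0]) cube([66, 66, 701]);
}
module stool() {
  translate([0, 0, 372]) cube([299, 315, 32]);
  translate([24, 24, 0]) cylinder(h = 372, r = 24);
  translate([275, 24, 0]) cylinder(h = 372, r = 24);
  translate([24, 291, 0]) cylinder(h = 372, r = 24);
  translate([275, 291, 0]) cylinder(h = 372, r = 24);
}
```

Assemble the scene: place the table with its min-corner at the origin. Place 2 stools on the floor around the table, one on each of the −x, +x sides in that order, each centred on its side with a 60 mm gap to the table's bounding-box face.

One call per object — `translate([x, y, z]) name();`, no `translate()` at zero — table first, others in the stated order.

table();
translate([-359, 326, 0]) stool();
translate([1555, 326, 0]) stool();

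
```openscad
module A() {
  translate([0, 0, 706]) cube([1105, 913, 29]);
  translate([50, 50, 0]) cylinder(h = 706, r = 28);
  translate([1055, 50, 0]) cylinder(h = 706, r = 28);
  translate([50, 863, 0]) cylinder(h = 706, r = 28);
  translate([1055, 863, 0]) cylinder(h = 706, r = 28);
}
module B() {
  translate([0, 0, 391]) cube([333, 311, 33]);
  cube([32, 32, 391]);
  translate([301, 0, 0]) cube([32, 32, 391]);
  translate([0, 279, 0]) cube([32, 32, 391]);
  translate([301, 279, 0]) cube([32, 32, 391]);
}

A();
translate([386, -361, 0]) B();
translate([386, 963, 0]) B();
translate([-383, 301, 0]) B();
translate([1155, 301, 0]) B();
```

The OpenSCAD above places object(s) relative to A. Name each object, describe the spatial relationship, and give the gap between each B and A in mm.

A is a table. B is a stool. Four stools sit around the table at the −y, +y, −x, +x sides. The gap between each stool and the table is 50 mm.

Each stool's nearest face is 50 mm from the table's bounding box.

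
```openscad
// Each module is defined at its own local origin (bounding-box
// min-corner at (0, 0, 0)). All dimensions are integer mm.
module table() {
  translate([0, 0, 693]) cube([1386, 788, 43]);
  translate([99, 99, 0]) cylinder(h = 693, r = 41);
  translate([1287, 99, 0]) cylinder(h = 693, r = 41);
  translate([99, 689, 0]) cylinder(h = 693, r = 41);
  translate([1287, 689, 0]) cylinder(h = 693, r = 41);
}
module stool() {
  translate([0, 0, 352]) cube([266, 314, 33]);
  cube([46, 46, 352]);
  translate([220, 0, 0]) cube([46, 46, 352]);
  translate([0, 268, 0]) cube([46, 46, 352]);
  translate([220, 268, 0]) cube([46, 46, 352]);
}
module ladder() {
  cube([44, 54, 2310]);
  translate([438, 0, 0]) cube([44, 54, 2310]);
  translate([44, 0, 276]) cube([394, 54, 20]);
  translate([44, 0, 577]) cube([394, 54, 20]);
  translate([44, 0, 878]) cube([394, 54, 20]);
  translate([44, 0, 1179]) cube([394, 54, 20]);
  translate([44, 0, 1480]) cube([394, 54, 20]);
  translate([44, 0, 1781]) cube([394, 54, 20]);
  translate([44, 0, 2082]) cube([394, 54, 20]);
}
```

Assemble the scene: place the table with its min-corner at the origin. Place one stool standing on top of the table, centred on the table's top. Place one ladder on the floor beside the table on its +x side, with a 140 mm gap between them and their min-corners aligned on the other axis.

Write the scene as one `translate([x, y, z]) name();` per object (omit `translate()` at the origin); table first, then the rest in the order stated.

table();
translate([560, 237, 736]) stool();
translate([1526, 0, 0]) ladder();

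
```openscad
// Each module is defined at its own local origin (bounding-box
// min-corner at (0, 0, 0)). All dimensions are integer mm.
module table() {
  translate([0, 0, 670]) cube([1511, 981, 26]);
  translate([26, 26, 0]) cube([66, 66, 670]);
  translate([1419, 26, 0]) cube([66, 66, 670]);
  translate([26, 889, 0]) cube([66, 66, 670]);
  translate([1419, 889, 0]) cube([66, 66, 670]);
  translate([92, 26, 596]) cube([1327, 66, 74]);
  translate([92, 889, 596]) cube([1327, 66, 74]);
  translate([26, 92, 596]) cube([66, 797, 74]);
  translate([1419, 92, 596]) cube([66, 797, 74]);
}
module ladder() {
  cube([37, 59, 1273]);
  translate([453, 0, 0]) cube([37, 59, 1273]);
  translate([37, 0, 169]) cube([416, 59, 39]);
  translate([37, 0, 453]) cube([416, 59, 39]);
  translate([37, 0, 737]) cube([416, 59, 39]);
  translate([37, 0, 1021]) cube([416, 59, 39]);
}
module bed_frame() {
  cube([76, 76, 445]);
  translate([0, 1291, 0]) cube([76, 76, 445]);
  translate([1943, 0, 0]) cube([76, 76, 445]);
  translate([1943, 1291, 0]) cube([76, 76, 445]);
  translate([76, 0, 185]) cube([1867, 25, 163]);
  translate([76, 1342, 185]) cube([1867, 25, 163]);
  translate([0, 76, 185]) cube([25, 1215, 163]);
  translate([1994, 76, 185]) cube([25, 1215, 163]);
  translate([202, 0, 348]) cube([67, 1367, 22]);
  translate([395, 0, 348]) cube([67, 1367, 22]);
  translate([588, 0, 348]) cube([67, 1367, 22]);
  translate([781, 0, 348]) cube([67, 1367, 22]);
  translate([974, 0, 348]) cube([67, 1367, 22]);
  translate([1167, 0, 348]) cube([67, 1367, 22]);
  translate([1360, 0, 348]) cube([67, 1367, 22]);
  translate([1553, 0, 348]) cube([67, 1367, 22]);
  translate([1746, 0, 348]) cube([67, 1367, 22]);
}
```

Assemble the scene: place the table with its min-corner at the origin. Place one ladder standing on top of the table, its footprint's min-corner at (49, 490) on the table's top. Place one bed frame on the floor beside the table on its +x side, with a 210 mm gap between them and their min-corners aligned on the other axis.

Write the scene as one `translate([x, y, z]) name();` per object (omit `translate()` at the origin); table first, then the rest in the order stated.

table();
translate([49, 490, 696]) ladder();
translate([1721, 0, 0]) bed_frame();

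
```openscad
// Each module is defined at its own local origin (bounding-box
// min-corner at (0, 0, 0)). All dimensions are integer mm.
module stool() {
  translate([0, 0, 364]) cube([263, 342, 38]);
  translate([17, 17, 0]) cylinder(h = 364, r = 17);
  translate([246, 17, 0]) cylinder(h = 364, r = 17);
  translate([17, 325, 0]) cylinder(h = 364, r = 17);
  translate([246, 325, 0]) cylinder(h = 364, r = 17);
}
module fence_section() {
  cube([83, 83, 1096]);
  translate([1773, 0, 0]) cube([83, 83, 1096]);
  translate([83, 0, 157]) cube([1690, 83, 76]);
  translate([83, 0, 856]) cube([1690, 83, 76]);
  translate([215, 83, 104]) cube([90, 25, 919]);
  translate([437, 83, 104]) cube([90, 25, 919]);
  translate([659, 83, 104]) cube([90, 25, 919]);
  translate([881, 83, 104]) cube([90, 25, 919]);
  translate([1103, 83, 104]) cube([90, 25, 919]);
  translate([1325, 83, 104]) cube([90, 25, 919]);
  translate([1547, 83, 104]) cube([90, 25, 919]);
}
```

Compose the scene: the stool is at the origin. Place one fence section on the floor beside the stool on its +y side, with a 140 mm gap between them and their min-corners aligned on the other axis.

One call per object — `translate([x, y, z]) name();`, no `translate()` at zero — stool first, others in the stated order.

stool();
translate([0, 482, 0]) fence_section();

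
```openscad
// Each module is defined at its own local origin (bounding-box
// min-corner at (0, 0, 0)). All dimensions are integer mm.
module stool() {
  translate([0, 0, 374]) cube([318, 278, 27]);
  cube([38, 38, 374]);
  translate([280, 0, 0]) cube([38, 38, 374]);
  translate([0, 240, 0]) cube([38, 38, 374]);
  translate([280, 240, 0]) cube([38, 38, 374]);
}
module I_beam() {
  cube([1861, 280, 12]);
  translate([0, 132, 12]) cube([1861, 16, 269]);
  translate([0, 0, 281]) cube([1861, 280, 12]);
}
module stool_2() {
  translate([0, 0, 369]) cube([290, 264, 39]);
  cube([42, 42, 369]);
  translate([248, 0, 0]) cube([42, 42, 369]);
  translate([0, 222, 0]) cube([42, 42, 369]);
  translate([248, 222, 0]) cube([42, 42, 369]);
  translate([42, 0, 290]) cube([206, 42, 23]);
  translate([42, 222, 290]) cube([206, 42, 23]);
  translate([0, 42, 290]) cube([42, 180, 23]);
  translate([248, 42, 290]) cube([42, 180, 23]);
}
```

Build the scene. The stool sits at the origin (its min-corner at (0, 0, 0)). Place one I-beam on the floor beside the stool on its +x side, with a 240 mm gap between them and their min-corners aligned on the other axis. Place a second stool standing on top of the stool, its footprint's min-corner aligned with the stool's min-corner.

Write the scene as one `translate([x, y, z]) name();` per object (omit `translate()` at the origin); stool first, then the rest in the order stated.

stool();
translate([558, 0, 0]) I_beam();
translate([0, 0, 401]) stool_2();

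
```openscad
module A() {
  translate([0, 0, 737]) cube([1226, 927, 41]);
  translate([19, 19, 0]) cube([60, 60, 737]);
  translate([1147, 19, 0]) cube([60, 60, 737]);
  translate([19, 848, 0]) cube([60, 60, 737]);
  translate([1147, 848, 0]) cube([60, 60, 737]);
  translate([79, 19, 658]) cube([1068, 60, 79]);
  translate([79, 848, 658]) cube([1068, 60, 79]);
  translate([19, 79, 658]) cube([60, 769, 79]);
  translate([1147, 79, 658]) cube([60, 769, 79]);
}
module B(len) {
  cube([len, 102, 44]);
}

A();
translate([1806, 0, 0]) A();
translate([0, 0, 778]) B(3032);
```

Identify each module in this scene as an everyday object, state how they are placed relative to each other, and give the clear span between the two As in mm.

Second table starts at x = 1806; first ends at x = 1226; clear span = 1806 − 1226 = 580 mm.

A is a table. B is a beam. A beam spans the tops of two tables. The clear span between the two tables is 580 mm.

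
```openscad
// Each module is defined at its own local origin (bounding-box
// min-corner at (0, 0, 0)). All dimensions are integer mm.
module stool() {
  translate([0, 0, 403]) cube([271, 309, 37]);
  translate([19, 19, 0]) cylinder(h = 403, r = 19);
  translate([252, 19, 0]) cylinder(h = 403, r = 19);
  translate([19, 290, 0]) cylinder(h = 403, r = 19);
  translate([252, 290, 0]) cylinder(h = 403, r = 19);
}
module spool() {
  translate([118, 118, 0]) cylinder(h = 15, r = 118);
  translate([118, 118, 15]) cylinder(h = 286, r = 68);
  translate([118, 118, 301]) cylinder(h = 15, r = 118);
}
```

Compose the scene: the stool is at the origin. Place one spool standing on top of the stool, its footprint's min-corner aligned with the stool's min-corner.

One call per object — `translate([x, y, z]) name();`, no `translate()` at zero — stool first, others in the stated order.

stool();
translate([0, 0, 440]) spool();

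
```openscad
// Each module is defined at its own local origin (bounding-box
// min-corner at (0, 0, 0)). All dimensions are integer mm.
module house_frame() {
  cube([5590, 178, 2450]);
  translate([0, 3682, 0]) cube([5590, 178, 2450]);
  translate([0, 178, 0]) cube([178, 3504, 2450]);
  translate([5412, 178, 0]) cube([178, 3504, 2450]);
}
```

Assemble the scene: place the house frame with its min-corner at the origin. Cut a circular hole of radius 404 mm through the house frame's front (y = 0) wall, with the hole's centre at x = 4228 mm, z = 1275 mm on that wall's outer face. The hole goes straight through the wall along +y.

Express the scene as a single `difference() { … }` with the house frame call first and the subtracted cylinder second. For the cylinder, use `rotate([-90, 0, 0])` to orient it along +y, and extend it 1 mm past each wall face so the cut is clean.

difference() {
  house_frame();
  translate([4228, -1, 1275]) rotate([-90, 0, 0]) cylinder(h = 180, r = 404);
}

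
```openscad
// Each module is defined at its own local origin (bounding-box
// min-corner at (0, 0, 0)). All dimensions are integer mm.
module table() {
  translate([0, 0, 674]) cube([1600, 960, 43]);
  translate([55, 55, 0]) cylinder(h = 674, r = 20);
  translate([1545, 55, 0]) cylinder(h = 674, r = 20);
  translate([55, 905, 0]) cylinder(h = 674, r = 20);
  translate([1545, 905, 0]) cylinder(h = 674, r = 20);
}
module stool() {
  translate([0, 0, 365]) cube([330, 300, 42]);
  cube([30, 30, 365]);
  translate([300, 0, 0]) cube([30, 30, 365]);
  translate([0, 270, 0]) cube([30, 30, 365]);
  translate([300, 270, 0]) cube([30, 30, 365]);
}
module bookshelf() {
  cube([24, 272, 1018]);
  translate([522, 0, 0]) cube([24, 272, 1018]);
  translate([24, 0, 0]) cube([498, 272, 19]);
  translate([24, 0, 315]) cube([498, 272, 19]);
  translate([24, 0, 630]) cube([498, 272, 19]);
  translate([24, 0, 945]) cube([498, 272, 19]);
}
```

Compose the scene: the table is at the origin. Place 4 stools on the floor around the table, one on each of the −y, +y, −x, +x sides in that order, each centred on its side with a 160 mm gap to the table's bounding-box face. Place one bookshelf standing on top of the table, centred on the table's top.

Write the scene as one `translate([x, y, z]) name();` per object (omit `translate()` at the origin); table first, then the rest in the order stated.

table();
translate([635, -460, 0]) stool();
translate([635, 1120, 0]) stool();
translate([-490, 330, 0]) stool();
translate([1760, 330, 0]) stool();
translate([527, 344, 717]) bookshelf();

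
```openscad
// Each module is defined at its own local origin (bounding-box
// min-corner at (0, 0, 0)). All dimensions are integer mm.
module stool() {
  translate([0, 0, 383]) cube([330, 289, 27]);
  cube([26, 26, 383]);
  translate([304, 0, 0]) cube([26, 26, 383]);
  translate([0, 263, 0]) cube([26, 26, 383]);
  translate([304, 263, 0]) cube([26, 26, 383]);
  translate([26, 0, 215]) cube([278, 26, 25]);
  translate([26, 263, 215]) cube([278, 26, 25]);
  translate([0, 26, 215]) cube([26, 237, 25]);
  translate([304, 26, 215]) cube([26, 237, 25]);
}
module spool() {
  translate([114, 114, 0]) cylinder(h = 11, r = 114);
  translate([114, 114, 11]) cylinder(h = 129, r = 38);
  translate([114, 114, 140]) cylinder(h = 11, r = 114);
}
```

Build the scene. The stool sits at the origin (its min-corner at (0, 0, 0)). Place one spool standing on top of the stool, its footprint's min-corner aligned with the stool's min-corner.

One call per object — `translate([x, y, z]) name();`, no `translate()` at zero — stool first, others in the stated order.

stool();
translate([0, 0, 410]) spool();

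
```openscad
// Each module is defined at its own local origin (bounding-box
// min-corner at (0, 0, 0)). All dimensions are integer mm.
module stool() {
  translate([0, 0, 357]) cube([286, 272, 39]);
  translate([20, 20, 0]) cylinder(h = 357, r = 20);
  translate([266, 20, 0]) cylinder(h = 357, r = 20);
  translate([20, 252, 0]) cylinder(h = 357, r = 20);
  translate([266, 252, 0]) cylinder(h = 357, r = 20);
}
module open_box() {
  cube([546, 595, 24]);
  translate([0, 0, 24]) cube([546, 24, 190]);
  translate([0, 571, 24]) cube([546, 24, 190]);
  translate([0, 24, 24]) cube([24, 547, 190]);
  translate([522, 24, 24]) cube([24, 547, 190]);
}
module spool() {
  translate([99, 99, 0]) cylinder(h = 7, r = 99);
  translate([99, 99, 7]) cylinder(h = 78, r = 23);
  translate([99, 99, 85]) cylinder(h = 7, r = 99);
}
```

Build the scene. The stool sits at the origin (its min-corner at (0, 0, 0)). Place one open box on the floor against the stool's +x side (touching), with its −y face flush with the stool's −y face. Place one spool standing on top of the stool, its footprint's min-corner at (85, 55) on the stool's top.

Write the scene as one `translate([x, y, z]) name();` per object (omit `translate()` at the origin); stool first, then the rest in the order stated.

stool();
translate([286, 0, 0]) open_box();
translate([85, 55, 396]) spool();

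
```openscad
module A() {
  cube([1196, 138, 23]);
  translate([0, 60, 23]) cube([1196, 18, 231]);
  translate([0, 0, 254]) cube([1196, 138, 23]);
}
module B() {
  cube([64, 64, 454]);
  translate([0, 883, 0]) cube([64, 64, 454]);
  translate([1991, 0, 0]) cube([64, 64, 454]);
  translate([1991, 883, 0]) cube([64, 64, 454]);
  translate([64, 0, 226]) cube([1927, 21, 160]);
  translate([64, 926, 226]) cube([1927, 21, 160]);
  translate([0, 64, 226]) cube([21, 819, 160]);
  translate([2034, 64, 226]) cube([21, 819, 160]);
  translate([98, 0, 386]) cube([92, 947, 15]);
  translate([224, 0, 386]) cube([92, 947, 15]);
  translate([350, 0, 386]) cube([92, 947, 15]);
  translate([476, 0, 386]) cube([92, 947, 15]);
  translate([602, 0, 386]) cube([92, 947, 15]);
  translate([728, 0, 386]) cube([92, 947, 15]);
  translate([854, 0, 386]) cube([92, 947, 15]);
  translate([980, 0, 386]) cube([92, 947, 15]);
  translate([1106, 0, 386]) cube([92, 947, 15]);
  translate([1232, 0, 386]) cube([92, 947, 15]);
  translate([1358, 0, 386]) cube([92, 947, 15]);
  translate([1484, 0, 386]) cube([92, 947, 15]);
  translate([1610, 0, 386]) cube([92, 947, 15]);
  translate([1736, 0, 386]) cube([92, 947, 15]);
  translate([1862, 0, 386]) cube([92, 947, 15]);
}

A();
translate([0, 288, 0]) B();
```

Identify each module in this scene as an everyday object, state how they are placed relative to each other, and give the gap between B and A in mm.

The bed frame's nearest face is 150 mm from the I-beam's +y face.

A is an I-beam. B is a bed frame. The bed frame is on the floor beside the I-beam on its +y side. The gap between the bed frame and the I-beam is 150 mm.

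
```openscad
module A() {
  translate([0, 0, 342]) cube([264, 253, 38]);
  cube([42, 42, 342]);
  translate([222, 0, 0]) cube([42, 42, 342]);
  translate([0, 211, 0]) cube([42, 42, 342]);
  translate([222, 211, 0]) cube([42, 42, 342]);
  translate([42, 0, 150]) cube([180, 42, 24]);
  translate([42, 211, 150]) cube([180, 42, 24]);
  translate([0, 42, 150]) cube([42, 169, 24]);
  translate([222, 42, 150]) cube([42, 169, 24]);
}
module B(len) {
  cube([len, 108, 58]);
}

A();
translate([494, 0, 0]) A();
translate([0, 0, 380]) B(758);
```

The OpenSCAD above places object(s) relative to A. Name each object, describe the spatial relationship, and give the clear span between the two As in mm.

A is a stool. B is a beam. A beam spans the tops of two stools. The clear span between the two stools is 230 mm.

Second stool starts at x = 494; first ends at x = 264; clear span = 494 − 264 = 230 mm.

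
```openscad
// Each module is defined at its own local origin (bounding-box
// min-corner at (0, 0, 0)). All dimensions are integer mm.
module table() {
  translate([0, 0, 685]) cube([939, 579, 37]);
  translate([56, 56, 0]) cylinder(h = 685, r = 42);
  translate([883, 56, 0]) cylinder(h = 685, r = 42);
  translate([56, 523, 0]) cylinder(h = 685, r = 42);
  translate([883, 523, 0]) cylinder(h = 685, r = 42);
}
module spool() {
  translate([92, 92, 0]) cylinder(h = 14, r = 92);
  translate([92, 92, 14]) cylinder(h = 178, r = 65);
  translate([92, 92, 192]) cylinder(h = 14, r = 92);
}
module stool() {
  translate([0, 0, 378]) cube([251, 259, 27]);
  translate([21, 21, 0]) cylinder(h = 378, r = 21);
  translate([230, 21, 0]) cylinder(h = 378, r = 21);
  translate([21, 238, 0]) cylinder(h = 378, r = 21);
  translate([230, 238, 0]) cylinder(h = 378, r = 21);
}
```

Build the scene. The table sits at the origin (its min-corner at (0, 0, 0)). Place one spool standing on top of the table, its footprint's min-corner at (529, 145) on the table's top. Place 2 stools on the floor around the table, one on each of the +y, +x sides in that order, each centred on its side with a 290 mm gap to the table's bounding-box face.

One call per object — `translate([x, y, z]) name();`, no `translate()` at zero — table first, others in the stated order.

table();
translate([529, 145, 722]) spool();
translate([344, 869, 0]) stool();
translate([1229, 160, 0]) stool();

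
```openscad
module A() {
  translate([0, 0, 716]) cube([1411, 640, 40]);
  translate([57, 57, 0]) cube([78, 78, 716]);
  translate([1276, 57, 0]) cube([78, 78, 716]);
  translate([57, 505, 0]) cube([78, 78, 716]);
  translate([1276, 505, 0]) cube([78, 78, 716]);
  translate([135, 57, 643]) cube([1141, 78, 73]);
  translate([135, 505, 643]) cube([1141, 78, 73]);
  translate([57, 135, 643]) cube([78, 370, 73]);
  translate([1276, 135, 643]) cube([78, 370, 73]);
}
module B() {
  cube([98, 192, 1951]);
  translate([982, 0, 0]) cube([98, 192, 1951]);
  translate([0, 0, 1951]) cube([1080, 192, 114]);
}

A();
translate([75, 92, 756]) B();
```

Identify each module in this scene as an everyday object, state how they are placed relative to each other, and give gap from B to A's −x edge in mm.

The door frame's min-x is at 75; the table's min-x is 0; gap = 75 mm.

A is a table. B is a door frame. The door frame is on top of the table. The gap from the door frame to the table's −x edge is 75 mm.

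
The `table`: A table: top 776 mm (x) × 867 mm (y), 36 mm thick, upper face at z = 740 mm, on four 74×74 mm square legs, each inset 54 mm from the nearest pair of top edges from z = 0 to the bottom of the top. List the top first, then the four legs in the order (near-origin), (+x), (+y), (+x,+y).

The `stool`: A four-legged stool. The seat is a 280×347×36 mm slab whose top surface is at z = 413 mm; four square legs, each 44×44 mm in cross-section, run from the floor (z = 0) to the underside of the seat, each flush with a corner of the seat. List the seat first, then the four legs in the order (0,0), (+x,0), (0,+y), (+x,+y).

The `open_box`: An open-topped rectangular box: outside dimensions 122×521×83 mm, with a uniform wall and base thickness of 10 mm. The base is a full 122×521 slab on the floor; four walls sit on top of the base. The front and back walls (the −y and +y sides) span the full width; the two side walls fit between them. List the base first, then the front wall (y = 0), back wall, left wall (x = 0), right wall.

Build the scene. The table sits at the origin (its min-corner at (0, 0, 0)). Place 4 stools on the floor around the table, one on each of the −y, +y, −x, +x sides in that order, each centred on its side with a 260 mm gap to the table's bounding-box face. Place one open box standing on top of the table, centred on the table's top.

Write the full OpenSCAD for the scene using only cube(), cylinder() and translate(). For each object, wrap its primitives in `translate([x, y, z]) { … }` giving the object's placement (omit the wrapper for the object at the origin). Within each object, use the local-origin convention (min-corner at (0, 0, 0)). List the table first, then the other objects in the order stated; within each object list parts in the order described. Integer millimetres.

translate([0, 0, 704]) cube([776, 867, 36]);
translate([54, 54, 0]) cube([74, 74, 704]);
translate([648, 54, 0]) cube([74, 74, 704]);
translate([54, 739, 0]) cube([74, 74, 704]);
translate([648, 739, 0]) cube([74, 74, 704]);
translate([248, -607, 0]) {
  translate([0, 0, 377]) cube([280, 347, 36]);
  cube([44, 44, 377]);
  translate([236, 0, 0]) cube([44, 44, 377]);
  translate([0, 303, 0]) cube([44, 44, 377]);
  translate([236, 303, 0]) cube([44, 44, 377]);
}
translate([248, 1127, 0]) {
  translate([0, 0, 377]) cube([280, 347, 36]);
  cube([44, 44, 377]);
  translate([236, 0, 0]) cube([44, 44, 377]);
  translate([0, 303, 0]) cube([44, 44, 377]);
  translate([236, 303, 0]) cube([44, 44, 377]);
}
translate([-540, 260, 0]) {
  translate([0, 0, 377]) cube([280, 347, 36]);
  cube([44, 44, 377]);
  translate([236, 0, 0]) cube([44, 44, 377]);
  translate([0, 303, 0]) cube([44, 44, 377]);
  translate([236, 303, 0]) cube([44, 44, 377]);
}
translate([1036, 260, 0]) {
  translate([0, 0, 377]) cube([280, 347, 36]);
  cube([44, 44, 377]);
  translate([236, 0, 0]) cube([44, 44, 377]);
  translate([0, 303, 0]) cube([44, 44, 377]);
  translate([236, 303, 0]) cube([44, 44, 377]);
}
translate([327, 173, 740]) {
  cube([122, 521, 10]);
  translate([0, 0, 10]) cube([122, 10, 73]);
  translate([0, 511, 10]) cube([122, 10, 73]);
  translate([0, 10, 10]) cube([10, 501, 73]);
  translate([112, 10, 10]) cube([10, 501, 73]);
}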